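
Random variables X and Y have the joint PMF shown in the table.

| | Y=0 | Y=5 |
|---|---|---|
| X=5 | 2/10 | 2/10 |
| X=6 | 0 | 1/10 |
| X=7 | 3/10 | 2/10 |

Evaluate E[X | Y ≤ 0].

P(Y ≤ 0) = 1/2.
Σ X·P over the event = 5·(2/10) + 7·(3/10) = 31/10.
E[X | Y ≤ 0] = (31/10) / (1/2) = 31/5.

31/5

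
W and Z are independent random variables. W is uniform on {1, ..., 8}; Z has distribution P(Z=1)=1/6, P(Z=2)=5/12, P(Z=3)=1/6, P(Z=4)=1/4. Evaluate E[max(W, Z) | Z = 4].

21/4

P(Z = 4) = 1/4.
Summing max(W,Z)·P(x,y) over outcomes with Z = 4 gives 21/16.
E[max(W, Z) | Z = 4] = (21/16) / (1/4) = 21/4.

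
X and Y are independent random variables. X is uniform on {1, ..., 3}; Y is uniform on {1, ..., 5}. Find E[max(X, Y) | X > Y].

Outcomes with X > Y: (2,1), (3,1), (3,2), each with probability 1/15.
E[max(X, Y) | X > Y] = (2 + 3 + 3) / 3 = 8/3.

8/3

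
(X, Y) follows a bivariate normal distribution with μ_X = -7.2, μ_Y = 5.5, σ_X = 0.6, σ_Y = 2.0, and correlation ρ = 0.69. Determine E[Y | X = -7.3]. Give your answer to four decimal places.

The regression of Y on X has slope ρ·σ_Y/σ_X and passes through (μ_X, μ_Y).
E[Y | X=-7.3] = 5.5 + (0.69)·(2.0/0.6)·(-7.3 − (-7.2)) = 5.5 + (2.3)·(-0.1) = 5.2700.

5.2700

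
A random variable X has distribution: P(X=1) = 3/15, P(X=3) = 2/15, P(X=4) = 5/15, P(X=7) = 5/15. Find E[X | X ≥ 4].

11/2

P(X ≥ 4) = 2/3.
Σ over the event: 4·1/3 + 7·1/3 = 11/3.
E[X | X ≥ 4] = (11/3) / (2/3) = 11/2.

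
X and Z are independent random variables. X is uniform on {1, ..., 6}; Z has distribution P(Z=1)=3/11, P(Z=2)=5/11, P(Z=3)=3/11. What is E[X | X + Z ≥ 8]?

P(X + Z ≥ 8) = 1/6.
Summing X·P(x,y) over outcomes with X + Z ≥ 8 gives 21/22.
E[X | X + Z ≥ 8] = (21/22) / (1/6) = 63/11.

63/11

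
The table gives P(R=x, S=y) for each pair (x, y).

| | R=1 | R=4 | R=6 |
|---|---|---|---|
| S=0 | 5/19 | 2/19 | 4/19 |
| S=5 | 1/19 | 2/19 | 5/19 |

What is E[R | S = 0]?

37/11

P(S = 0) = 11/19.
Σ R·P over the event = 1·(5/19) + 4·(2/19) + 6·(4/19) = 37/19.
E[R | S = 0] = (37/19) / (11/19) = 37/11.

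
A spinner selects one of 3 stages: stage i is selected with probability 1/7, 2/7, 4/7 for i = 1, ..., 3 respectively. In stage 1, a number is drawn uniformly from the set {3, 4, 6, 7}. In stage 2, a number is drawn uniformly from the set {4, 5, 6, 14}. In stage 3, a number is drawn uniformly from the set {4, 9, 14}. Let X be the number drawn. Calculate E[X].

111/14

E[X | stage 1] = (3+4+6+7)/4 = 5.
E[X | stage 2] = (4+5+6+14)/4 = 29/4.
E[X | stage 3] = (4+9+14)/3 = 9.
By the law of total expectation,
E[X] = (1/7)·(5) + (2/7)·(29/4) + (4/7)·(9) = 111/14.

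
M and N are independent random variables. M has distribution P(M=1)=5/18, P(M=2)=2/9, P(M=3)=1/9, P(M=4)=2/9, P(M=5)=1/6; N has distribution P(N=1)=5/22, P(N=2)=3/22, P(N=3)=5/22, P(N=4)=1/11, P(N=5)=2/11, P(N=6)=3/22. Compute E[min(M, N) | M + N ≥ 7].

521/168

P(M + N ≥ 7) = 14/33.
Summing min(M,N)·P(x,y) over outcomes with M + N ≥ 7 gives 521/396.
E[min(M, N) | M + N ≥ 7] = (521/396) / (14/33) = 521/168.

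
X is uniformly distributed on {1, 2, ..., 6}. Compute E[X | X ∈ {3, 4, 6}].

P(X ∈ {3, 4, 6}) = 1/2.
Σ over the event: 3·1/6 + 4·1/6 + 6·1/6 = 13/6.
E[X | X ∈ {3, 4, 6}] = (13/6) / (1/2) = 13/3.

13/3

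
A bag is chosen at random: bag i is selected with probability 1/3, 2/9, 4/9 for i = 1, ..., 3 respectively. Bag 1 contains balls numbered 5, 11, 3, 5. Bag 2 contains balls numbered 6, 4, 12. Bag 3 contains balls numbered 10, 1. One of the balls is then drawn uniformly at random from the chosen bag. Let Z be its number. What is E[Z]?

164/27

E[Z | bag 1] = (5+11+3+5)/4 = 6.
E[Z | bag 2] = (6+4+12)/3 = 22/3.
E[Z | bag 3] = (10+1)/2 = 11/2.
E[Z] = (1/3)·(6) + (2/9)·(22/3) + (4/9)·(11/2) = 164/27.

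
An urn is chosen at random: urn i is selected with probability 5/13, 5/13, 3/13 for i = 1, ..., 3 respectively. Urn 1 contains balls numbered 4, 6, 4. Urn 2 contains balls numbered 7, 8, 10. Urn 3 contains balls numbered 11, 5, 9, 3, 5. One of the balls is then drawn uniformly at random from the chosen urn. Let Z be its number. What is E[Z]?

424/65

E[Z | urn 1] = (4+6+4)/3 = 14/3.
E[Z | urn 2] = (7+8+10)/3 = 25/3.
E[Z | urn 3] = (11+5+9+3+5)/5 = 33/5.
By the law of total expectation,
E[Z] = (5/13)·(14/3) + (5/13)·(25/3) + (3/13)·(33/5) = 424/65.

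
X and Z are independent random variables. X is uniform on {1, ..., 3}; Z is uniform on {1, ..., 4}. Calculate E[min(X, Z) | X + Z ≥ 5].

13/6

P(X + Z ≥ 5) = 1/2.
Summing min(X,Z)·P(x,y) over outcomes with X + Z ≥ 5 gives 13/12.
E[min(X, Z) | X + Z ≥ 5] = (13/12) / (1/2) = 13/6.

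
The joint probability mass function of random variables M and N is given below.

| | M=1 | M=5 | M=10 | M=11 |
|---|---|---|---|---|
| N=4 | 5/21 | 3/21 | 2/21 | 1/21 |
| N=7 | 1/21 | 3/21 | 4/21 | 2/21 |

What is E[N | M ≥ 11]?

6

P(M ≥ 11) = 1/7.
Σ N·P over the event = 4·(1/21) + 7·(2/21) = 6/7.
E[N | M ≥ 11] = (6/7) / (1/7) = 6.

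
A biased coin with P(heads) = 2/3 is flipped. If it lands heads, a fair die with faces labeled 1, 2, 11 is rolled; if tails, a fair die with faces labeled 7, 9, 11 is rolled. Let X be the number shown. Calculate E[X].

55/9

E[X | heads] = (1+2+11)/3 = 14/3.
E[X | tails] = (7+9+11)/3 = 9.
E[X] = (2/3)·(14/3) + (1/3)·(9) = 55/9.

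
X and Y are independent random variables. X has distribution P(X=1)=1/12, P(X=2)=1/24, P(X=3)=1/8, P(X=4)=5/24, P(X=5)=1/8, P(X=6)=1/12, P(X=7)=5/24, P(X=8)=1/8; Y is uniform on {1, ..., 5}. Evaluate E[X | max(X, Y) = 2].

P(max(X, Y) = 2) = 1/30.
Summing X·P(x,y) over outcomes with max(X, Y) = 2 gives 1/20.
E[X | max(X, Y) = 2] = (1/20) / (1/30) = 3/2.

3/2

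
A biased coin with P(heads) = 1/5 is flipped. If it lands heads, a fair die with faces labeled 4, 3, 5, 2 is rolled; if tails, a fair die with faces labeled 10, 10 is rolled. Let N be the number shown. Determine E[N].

87/10

E[N | heads] = (4+3+5+2)/4 = 7/2.
E[N | tails] = (10+10)/2 = 10.
E[N] = (1/5)·(7/2) + (4/5)·(10) = 87/10.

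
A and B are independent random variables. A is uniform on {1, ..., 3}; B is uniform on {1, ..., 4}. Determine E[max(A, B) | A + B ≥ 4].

29/9

Outcomes with A + B ≥ 4: (1,3), (1,4), (2,2), (2,3), (2,4), (3,1), (3,2), (3,3), (3,4), each with probability 1/12.
E[max(A, B) | A + B ≥ 4] = (3 + 4 + 2 + 3 + 4 + 3 + 3 + 3 + 4) / 9 = 29/9.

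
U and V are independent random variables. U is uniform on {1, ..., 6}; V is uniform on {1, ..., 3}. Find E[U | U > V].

53/12

P(U > V) = 2/3.
Summing U·P(x,y) over outcomes with U > V gives 53/18.
E[U | U > V] = (53/18) / (2/3) = 53/12.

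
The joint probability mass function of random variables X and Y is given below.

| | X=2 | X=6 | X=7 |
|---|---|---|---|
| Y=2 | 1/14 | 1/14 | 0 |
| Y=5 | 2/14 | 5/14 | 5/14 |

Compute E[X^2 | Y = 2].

P(Y = 2) = 1/7.
Σ X^2·P over the event = 4·(1/14) + 36·(1/14) = 20/7.
E[X^2 | Y = 2] = (20/7) / (1/7) = 20.

20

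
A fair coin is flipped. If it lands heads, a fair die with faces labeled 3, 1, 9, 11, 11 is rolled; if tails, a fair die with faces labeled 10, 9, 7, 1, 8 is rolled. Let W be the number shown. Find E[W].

7

E[W | heads] = (3+1+9+11+11)/5 = 7.
E[W | tails] = (10+9+7+1+8)/5 = 7.
By the law of total expectation,
E[W] = (1/2)·(7) + (1/2)·(7) = 7.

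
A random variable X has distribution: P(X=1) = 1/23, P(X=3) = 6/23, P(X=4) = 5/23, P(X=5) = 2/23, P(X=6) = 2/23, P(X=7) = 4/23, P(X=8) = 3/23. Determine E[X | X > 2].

56/11

P(X > 2) = 22/23.
Σ over the event: 3·6/23 + 4·5/23 + 5·2/23 + 6·2/23 + 7·4/23 + 8·3/23 = 112/23.
E[X | X > 2] = (112/23) / (22/23) = 56/11.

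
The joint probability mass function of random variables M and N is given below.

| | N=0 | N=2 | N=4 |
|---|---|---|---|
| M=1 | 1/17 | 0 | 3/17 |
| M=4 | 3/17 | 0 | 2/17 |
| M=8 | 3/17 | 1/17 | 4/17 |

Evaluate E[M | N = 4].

43/9

P(N = 4) = 9/17.
Σ M·P over the event = 1·(3/17) + 4·(2/17) + 8·(4/17) = 43/17.
E[M | N = 4] = (43/17) / (9/17) = 43/9.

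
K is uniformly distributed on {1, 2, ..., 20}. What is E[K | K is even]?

Given K is even, K is equally likely to be any of {2, 4, 6, 8, 10, 12, 14, 16, 18, 20}.
E[K | K is even] = (2 + 4 + 6 + 8 + 10 + 12 + 14 + 16 + 18 + 20) / 10 = 11.

11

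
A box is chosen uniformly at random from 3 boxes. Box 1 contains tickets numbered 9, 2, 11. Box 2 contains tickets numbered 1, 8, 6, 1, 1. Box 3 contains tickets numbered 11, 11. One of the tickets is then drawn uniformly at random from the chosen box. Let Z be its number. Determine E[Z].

E[Z | box 1] = (9+2+11)/3 = 22/3.
E[Z | box 2] = (1+8+6+1+1)/5 = 17/5.
E[Z | box 3] = (11+11)/2 = 11.
By the law of total expectation,
E[Z] = (1/3)·(22/3) + (1/3)·(17/5) + (1/3)·(11) = 326/45.

326/45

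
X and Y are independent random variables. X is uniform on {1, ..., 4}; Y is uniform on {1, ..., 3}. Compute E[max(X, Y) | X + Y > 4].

P(X + Y > 4) = 1/2.
Summing max(X,Y)·P(x,y) over outcomes with X + Y > 4 gives 7/4.
E[max(X, Y) | X + Y > 4] = (7/4) / (1/2) = 7/2.

7/2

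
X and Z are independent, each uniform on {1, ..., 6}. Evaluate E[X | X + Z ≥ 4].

P(X + Z ≥ 4) = 11/12.
Summing X·P(x,y) over outcomes with X + Z ≥ 4 gives 61/18.
E[X | X + Z ≥ 4] = (61/18) / (11/12) = 122/33.

122/33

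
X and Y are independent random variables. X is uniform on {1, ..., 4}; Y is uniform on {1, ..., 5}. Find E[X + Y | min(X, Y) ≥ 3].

15/2

Outcomes with min(X, Y) ≥ 3: (3,3), (3,4), (3,5), (4,3), (4,4), (4,5), each with probability 1/20.
E[X + Y | min(X, Y) ≥ 3] = (6 + 7 + 8 + 7 + 8 + 9) / 6 = 15/2.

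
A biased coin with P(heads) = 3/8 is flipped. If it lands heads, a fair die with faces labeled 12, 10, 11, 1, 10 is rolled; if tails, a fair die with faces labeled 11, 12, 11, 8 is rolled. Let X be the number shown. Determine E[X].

E[X | heads] = (12+10+11+1+10)/5 = 44/5.
E[X | tails] = (11+12+11+8)/4 = 21/2.
E[X] = (3/8)·(44/5) + (5/8)·(21/2) = 789/80.

789/80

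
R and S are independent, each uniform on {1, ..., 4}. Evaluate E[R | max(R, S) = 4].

P(max(R, S) = 4) = 7/16.
Summing R·P(x,y) over outcomes with max(R, S) = 4 gives 11/8.
E[R | max(R, S) = 4] = (11/8) / (7/16) = 22/7.

22/7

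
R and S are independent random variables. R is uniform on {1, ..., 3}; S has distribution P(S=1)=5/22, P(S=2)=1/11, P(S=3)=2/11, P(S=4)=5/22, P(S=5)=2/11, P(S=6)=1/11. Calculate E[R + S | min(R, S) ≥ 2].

P(min(R, S) ≥ 2) = 17/33.
Summing (R+S)·P(x,y) over outcomes with min(R, S) ≥ 2 gives 221/66.
E[R + S | min(R, S) ≥ 2] = (221/66) / (17/33) = 13/2.

13/2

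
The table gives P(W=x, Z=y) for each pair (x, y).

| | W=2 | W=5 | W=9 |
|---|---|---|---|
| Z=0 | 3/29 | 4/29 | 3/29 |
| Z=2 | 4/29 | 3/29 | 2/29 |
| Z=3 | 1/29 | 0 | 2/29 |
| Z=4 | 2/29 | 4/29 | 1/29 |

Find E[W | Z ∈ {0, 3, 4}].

P(Z ∈ {0, 3, 4}) = 20/29.
Σ W·P over the event = 2·(3/29) + 2·(1/29) + 2·(2/29) + 5·(4/29) + 5·(4/29) + 9·(3/29) + 9·(2/29) + 9·(1/29) = 106/29.
E[W | Z ∈ {0, 3, 4}] = (106/29) / (20/29) = 53/10.

53/10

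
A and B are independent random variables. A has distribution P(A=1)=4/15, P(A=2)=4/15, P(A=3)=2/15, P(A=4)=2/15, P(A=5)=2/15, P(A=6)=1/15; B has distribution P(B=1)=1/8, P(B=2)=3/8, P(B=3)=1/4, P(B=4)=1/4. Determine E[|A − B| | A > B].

P(A > B) = 2/5.
Summing |A−B|·P(x,y) over outcomes with A > B gives 101/120.
E[|A − B| | A > B] = (101/120) / (2/5) = 101/48.

101/48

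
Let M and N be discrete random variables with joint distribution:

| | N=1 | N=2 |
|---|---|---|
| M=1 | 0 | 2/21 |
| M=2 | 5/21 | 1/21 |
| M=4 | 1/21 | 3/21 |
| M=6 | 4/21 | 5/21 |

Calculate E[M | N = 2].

P(N = 2) = 11/21.
Σ M·P over the event = 1·(2/21) + 2·(1/21) + 4·(3/21) + 6·(5/21) = 46/21.
E[M | N = 2] = (46/21) / (11/21) = 46/11.

46/11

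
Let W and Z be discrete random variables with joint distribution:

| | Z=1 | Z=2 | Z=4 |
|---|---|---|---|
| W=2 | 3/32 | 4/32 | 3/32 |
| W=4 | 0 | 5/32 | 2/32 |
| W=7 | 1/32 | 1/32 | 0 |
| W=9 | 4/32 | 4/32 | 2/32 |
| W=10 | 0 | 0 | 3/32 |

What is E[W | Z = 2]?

71/14

P(Z = 2) = 7/16.
Σ W·P over the event = 2·(4/32) + 4·(5/32) + 7·(1/32) + 9·(4/32) = 71/32.
E[W | Z = 2] = (71/32) / (7/16) = 71/14.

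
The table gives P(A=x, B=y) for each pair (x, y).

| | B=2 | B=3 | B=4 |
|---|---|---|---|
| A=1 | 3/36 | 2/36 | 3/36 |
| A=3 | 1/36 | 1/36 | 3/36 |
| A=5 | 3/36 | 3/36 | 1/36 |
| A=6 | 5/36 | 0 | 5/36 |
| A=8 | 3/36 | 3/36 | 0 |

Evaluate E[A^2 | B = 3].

278/9

P(B = 3) = 1/4.
Σ A^2·P over the event = 1·(2/36) + 9·(1/36) + 25·(3/36) + 64·(3/36) = 139/18.
E[A^2 | B = 3] = (139/18) / (1/4) = 278/9.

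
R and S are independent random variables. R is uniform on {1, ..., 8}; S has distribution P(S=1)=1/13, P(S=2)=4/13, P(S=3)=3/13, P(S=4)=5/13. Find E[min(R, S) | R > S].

P(R > S) = 33/52.
Summing min(R,S)·P(x,y) over outcomes with R > S gives 45/26.
E[min(R, S) | R > S] = (45/26) / (33/52) = 30/11.

30/11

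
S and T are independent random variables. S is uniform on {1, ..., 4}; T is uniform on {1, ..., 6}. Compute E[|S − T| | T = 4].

Outcomes with T = 4: (1,4), (2,4), (3,4), (4,4), each with probability 1/24.
E[|S − T| | T = 4] = (3 + 2 + 1 + 0) / 4 = 3/2.

3/2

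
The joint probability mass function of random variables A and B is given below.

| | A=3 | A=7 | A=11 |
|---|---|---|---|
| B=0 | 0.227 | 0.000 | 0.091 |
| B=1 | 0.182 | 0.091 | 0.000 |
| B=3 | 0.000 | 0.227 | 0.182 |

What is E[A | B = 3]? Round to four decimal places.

8.7800

P(B = 3) = 0.409.
Σ A·P over the event = 7·(0.227) + 11·(0.182) = 3.591.
E[A | B = 3] = (3.591) / (0.409) = 8.7800.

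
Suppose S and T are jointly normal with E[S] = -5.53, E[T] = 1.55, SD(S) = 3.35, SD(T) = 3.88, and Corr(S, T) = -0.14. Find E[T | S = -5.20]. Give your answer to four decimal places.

For a bivariate normal, E[T | S=x] = μ_T + ρ·(σ_T/σ_S)·(x − μ_S).
E[T | S=-5.20] = 1.55 + (-0.14)·(3.88/3.35)·(-5.20 − (-5.53)) = 1.55 + (-0.16215)·(0.33) = 1.4965.

1.4965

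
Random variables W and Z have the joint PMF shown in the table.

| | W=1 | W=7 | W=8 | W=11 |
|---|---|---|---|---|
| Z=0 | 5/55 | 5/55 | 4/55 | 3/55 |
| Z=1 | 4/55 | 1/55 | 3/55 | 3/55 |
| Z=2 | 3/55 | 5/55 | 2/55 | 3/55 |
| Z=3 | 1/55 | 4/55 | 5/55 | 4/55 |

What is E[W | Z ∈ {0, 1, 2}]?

260/41

P(Z ∈ {0, 1, 2}) = 41/55.
Summing W·P(W=x,Z=y) over the conditioning event gives 52/11.
E[W | Z ∈ {0, 1, 2}] = (52/11) / (41/55) = 260/41.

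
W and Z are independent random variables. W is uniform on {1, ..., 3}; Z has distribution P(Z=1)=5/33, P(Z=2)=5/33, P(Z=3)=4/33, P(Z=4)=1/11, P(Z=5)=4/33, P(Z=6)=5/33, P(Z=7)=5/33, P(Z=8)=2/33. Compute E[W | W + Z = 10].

P(W + Z = 10) = 7/99.
Summing W·P(x,y) over outcomes with W + Z = 10 gives 19/99.
E[W | W + Z = 10] = (19/99) / (7/99) = 19/7.

19/7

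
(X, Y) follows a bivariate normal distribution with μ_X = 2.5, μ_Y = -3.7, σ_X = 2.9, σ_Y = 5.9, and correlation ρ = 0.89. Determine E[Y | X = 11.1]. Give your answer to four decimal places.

E[Y | X=x] = μ_Y + ρ(σ_Y/σ_X)(x − μ_X) for jointly normal variables.
E[Y | X=11.1] = -3.7 + (0.89)·(5.9/2.9)·(11.1 − (2.5)) = -3.7 + (1.81069)·(8.6) = 11.8719.

11.8719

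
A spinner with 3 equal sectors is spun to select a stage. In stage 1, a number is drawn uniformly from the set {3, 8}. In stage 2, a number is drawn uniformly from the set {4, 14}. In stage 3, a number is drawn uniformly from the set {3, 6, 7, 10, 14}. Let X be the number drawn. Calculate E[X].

15/2

E[X | stage 1] = (3+8)/2 = 11/2.
E[X | stage 2] = (4+14)/2 = 9.
E[X | stage 3] = (3+6+7+10+14)/5 = 8.
E[X] = (1/3)·(11/2) + (1/3)·(9) + (1/3)·(8) = 15/2.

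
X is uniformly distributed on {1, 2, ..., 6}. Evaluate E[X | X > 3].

5

Given X > 3, X is equally likely to be any of {4, 5, 6}.
E[X | X > 3] = (4 + 5 + 6) / 3 = 5.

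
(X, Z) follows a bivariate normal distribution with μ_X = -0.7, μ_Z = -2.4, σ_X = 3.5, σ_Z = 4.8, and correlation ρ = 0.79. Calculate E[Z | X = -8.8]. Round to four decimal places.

-11.1758

For a bivariate normal, E[Z | X=x] = μ_Z + ρ·(σ_Z/σ_X)·(x − μ_X).
E[Z | X=-8.8] = -2.4 + (0.79)·(4.8/3.5)·(-8.8 − (-0.7)) = -2.4 + (1.08343)·(-8.1) = -11.1758.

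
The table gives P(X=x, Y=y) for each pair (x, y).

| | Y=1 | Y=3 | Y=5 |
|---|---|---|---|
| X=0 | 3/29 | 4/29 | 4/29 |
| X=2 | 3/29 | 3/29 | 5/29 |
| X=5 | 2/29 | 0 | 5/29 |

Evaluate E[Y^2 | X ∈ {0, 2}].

147/11

P(X ∈ {0, 2}) = 22/29.
Summing Y^2·P(X=x,Y=y) over the conditioning event gives 294/29.
E[Y^2 | X ∈ {0, 2}] = (294/29) / (22/29) = 147/11.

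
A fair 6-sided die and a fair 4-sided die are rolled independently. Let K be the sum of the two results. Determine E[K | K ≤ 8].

116/21

P(K ≤ 8) = 7/8.
Σ over the event: 2·1/24 + 3·1/12 + 4·1/8 + 5·1/6 + 6·1/6 + 7·1/6 + 8·1/8 = 29/6.
E[K | K ≤ 8] = (29/6) / (7/8) = 116/21.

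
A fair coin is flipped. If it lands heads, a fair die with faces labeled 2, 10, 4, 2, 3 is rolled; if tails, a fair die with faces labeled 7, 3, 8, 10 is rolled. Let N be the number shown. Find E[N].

28/5

E[N | heads] = (2+10+4+2+3)/5 = 21/5.
E[N | tails] = (7+3+8+10)/4 = 7.
E[N] = (1/2)·(21/5) + (1/2)·(7) = 28/5.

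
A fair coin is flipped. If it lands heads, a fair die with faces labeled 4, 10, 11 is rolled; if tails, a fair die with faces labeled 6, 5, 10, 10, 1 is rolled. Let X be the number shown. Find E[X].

221/30

E[X | heads] = (4+10+11)/3 = 25/3.
E[X | tails] = (6+5+10+10+1)/5 = 32/5.
E[X] = (1/2)·(25/3) + (1/2)·(32/5) = 221/30.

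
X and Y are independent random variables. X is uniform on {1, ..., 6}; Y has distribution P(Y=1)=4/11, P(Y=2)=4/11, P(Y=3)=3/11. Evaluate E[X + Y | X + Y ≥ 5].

P(X + Y ≥ 5) = 43/66.
Summing (X+Y)·P(x,y) over outcomes with X + Y ≥ 5 gives 281/66.
E[X + Y | X + Y ≥ 5] = (281/66) / (43/66) = 281/43.

281/43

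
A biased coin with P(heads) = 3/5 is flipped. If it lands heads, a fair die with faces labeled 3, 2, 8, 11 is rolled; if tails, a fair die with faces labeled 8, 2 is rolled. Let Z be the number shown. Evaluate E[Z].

E[Z | heads] = (3+2+8+11)/4 = 6.
E[Z | tails] = (8+2)/2 = 5.
E[Z] = (3/5)·(6) + (2/5)·(5) = 28/5.

28/5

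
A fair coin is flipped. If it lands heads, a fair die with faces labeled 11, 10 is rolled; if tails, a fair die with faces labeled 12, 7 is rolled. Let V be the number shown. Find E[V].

E[V | heads] = (11+10)/2 = 21/2.
E[V | tails] = (12+7)/2 = 19/2.
By the law of total expectation,
E[V] = (1/2)·(21/2) + (1/2)·(19/2) = 10.

10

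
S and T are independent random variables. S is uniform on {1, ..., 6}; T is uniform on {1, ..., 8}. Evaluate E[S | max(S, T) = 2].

5/3

Outcomes with max(S, T) = 2: (1,2), (2,1), (2,2), each with probability 1/48.
E[S | max(S, T) = 2] = (1 + 2 + 2) / 3 = 5/3.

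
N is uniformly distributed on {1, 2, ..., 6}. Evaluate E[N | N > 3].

5

Given N > 3, N is equally likely to be any of {4, 5, 6}.
E[N | N > 3] = (4 + 5 + 6) / 3 = 5.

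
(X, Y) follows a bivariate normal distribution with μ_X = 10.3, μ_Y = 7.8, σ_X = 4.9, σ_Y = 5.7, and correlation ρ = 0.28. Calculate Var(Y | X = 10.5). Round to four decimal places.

For a bivariate normal, Var(Y | X=x) = σ_Y²(1 − ρ²).
Var(Y | X=10.5) = (5.7)²·(1 − (0.28)²) = 32.49·0.9216 = 29.9428.

29.9428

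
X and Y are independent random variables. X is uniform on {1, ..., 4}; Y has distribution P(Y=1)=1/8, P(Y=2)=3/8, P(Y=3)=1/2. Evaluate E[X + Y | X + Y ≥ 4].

P(X + Y ≥ 4) = 27/32.
Summing (X+Y)·P(x,y) over outcomes with X + Y ≥ 4 gives 71/16.
E[X + Y | X + Y ≥ 4] = (71/16) / (27/32) = 142/27.

142/27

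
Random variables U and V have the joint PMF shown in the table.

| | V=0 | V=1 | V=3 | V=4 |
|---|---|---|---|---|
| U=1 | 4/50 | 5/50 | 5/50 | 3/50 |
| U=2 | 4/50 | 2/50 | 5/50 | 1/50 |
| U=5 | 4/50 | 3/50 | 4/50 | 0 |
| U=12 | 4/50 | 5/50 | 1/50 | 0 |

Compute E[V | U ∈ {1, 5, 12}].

55/38

P(U ∈ {1, 5, 12}) = 19/25.
Summing V·P(U=x,V=y) over the conditioning event gives 11/10.
E[V | U ∈ {1, 5, 12}] = (11/10) / (19/25) = 55/38.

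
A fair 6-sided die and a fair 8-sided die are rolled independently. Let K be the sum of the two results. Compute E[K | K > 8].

P(K > 8) = 7/16.
Σ over the event: 9·1/8 + 10·5/48 + 11·1/12 + 12·1/16 + 13·1/24 + 14·1/48 = 14/3.
E[K | K > 8] = (14/3) / (7/16) = 32/3.

32/3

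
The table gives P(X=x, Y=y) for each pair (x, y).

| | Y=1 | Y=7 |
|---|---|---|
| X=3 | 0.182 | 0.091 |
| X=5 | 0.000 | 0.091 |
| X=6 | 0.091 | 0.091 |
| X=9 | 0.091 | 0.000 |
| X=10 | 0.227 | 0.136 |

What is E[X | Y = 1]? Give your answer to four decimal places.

7.0745

P(Y = 1) = 0.591.
Σ X·P over the event = 3·(0.182) + 6·(0.091) + 9·(0.091) + 10·(0.227) = 4.181.
E[X | Y = 1] = (4.181) / (0.591) = 7.0745.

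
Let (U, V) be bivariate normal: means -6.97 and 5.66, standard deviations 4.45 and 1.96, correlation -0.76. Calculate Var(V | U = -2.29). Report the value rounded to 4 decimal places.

1.6227

Var(V | U=x) = (1 − ρ²)·σ_V².
Var(V | U=-2.29) = (1.96)²·(1 − (-0.76)²) = 3.8416·0.4224 = 1.6227.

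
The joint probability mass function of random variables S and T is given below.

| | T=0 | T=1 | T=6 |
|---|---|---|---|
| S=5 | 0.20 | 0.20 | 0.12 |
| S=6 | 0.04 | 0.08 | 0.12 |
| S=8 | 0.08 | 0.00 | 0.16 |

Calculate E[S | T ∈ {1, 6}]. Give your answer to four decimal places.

6.0000

P(T ∈ {1, 6}) = 0.68.
Σ S·P over the event = 5·(0.20) + 5·(0.12) + 6·(0.08) + 6·(0.12) + 8·(0.16) = 4.08.
E[S | T ∈ {1, 6}] = (4.08) / (0.68) = 6.0000.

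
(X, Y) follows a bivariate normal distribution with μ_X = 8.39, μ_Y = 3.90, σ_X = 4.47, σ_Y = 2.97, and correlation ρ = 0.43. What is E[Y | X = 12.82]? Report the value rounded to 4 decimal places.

For a bivariate normal, E[Y | X=x] = μ_Y + ρ·(σ_Y/σ_X)·(x − μ_X).
E[Y | X=12.82] = 3.90 + (0.43)·(2.97/4.47)·(12.82 − (8.39)) = 3.90 + (0.2857)·(4.43) = 5.1657.

5.1657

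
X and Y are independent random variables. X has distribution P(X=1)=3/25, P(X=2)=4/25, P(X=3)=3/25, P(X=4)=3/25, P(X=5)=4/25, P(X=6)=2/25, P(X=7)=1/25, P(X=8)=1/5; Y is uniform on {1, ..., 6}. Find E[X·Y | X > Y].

P(X > Y) = 27/50.
Summing XY·P(x,y) over outcomes with X > Y gives 737/75.
E[X·Y | X > Y] = (737/75) / (27/50) = 1474/81.

1474/81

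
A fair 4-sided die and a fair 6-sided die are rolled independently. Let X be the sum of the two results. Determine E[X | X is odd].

P(X is odd) = 1/2.
Σ over the event: 3·1/12 + 5·1/6 + 7·1/6 + 9·1/12 = 3.
E[X | X is odd] = (3) / (1/2) = 6.

6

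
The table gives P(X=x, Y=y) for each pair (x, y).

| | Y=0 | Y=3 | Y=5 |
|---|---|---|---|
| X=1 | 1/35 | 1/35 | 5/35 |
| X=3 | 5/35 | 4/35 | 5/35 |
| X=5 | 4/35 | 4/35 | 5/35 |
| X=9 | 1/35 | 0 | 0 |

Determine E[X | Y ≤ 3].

39/10

P(Y ≤ 3) = 4/7.
Σ X·P over the event = 1·(1/35) + 1·(1/35) + 3·(5/35) + 3·(4/35) + 5·(4/35) + 5·(4/35) + 9·(1/35) = 78/35.
E[X | Y ≤ 3] = (78/35) / (4/7) = 39/10.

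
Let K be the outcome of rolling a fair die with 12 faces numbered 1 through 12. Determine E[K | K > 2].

15/2

Given K > 2, K is equally likely to be any of {3, 4, 5, 6, 7, 8, 9, 10, 11, 12}.
E[K | K > 2] = (3 + 4 + 5 + 6 + 7 + 8 + 9 + 10 + 11 + 12) / 10 = 15/2.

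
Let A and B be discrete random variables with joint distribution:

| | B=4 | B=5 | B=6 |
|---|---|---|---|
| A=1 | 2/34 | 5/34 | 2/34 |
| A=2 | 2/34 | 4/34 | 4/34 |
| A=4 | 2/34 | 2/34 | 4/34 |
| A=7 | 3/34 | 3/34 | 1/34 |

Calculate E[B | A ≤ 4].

139/27

P(A ≤ 4) = 27/34.
Summing B·P(A=x,B=y) over the conditioning event gives 139/34.
E[B | A ≤ 4] = (139/34) / (27/34) = 139/27.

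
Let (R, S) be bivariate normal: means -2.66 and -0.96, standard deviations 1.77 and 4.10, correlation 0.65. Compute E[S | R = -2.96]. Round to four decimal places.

E[S | R=x] = μ_S + ρ(σ_S/σ_R)(x − μ_R) for jointly normal variables.
E[S | R=-2.96] = -0.96 + (0.65)·(4.10/1.77)·(-2.96 − (-2.66)) = -0.96 + (1.5056)·(-0.3) = -1.4117.

-1.4117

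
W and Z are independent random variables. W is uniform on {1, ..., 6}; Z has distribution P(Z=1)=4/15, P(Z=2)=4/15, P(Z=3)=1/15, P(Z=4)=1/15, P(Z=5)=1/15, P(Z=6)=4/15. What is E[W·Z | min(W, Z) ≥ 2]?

16

P(min(W, Z) ≥ 2) = 11/18.
Summing WZ·P(x,y) over outcomes with min(W, Z) ≥ 2 gives 88/9.
E[W·Z | min(W, Z) ≥ 2] = (88/9) / (11/18) = 16.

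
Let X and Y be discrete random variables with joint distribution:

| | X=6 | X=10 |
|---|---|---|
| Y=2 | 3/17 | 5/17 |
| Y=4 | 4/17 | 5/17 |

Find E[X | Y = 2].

17/2

P(Y = 2) = 8/17.
Σ X·P over the event = 6·(3/17) + 10·(5/17) = 4.
E[X | Y = 2] = (4) / (8/17) = 17/2.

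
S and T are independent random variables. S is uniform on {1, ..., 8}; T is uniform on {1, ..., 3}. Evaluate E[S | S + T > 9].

Outcomes with S + T > 9: (7,3), (8,2), (8,3), each with probability 1/24.
E[S | S + T > 9] = (7 + 8 + 8) / 3 = 23/3.

23/3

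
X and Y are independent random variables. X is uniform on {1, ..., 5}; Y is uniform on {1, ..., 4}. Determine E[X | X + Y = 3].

Outcomes with X + Y = 3: (1,2), (2,1), each with probability 1/20.
E[X | X + Y = 3] = (1 + 2) / 2 = 3/2.

3/2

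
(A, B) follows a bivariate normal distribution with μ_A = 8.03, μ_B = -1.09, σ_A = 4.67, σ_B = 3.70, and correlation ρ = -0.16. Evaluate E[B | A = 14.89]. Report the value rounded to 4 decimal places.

The regression of B on A has slope ρ·σ_B/σ_A and passes through (μ_A, μ_B).
E[B | A=14.89] = -1.09 + (-0.16)·(3.70/4.67)·(14.89 − (8.03)) = -1.09 + (-0.12677)·(6.86) = -1.9596.

-1.9596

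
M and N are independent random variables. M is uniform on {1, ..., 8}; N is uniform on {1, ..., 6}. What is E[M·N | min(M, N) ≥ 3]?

P(min(M, N) ≥ 3) = 1/2.
Summing MN·P(x,y) over outcomes with min(M, N) ≥ 3 gives 99/8.
E[M·N | min(M, N) ≥ 3] = (99/8) / (1/2) = 99/4.

99/4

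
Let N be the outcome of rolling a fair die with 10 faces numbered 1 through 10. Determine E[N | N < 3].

Given N < 3, N is equally likely to be any of {1, 2}.
E[N | N < 3] = (1 + 2) / 2 = 3/2.

3/2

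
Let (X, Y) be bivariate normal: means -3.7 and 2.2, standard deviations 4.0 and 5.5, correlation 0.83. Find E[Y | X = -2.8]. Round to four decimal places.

The regression of Y on X has slope ρ·σ_Y/σ_X and passes through (μ_X, μ_Y).
E[Y | X=-2.8] = 2.2 + (0.83)·(5.5/4.0)·(-2.8 − (-3.7)) = 2.2 + (1.14125)·(0.9) = 3.2271.

3.2271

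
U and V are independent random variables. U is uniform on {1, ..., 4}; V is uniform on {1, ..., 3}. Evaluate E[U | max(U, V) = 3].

P(max(U, V) = 3) = 5/12.
Summing U·P(x,y) over outcomes with max(U, V) = 3 gives 1.
E[U | max(U, V) = 3] = (1) / (5/12) = 12/5.

12/5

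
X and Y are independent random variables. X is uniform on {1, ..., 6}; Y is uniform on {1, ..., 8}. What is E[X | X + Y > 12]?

Outcomes with X + Y > 12: (5,8), (6,7), (6,8), each with probability 1/48.
E[X | X + Y > 12] = (5 + 6 + 6) / 3 = 17/3.

17/3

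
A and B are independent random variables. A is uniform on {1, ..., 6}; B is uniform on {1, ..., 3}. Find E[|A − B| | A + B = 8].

Outcomes with A + B = 8: (5,3), (6,2), each with probability 1/18.
E[|A − B| | A + B = 8] = (2 + 4) / 2 = 3.

3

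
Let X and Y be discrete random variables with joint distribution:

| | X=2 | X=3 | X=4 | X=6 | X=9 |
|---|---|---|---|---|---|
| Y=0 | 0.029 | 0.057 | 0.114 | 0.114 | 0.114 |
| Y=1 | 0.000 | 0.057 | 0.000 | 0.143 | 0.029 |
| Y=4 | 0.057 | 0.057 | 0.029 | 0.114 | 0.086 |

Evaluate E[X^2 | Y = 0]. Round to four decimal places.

P(Y = 0) = 0.428.
Σ X^2·P over the event = 4·(0.029) + 9·(0.057) + 16·(0.114) + 36·(0.114) + 81·(0.114) = 15.791.
E[X^2 | Y = 0] = (15.791) / (0.428) = 36.8949.

36.8949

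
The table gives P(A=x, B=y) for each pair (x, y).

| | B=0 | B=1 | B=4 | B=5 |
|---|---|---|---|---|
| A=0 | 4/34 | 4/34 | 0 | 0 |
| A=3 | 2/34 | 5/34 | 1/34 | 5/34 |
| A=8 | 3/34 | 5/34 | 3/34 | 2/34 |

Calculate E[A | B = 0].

10/3

P(B = 0) = 9/34.
Σ A·P over the event = 0·(4/34) + 3·(2/34) + 8·(3/34) = 15/17.
E[A | B = 0] = (15/17) / (9/34) = 10/3.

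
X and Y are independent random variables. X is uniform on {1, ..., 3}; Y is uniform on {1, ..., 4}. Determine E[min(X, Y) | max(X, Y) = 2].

4/3

P(max(X, Y) = 2) = 1/4.
Summing min(X,Y)·P(x,y) over outcomes with max(X, Y) = 2 gives 1/3.
E[min(X, Y) | max(X, Y) = 2] = (1/3) / (1/4) = 4/3.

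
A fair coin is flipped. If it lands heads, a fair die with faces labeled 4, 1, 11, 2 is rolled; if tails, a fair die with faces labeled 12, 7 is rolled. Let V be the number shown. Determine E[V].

E[V | heads] = (4+1+11+2)/4 = 9/2.
E[V | tails] = (12+7)/2 = 19/2.
By the law of total expectation,
E[V] = (1/2)·(9/2) + (1/2)·(19/2) = 7.

7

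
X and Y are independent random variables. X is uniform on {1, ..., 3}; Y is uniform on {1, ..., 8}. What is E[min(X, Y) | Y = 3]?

2

Outcomes with Y = 3: (1,3), (2,3), (3,3), each with probability 1/24.
E[min(X, Y) | Y = 3] = (1 + 2 + 3) / 3 = 2.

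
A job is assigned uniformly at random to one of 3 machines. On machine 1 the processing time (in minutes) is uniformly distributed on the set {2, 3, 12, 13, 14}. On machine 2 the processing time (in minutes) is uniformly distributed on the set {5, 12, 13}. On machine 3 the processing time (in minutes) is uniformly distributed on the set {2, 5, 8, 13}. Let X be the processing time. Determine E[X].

E[X | machine 1] = (2+3+12+13+14)/5 = 44/5.
E[X | machine 2] = (5+12+13)/3 = 10.
E[X | machine 3] = (2+5+8+13)/4 = 7.
By the law of total expectation,
E[X] = (1/3)·(44/5) + (1/3)·(10) + (1/3)·(7) = 43/5.

43/5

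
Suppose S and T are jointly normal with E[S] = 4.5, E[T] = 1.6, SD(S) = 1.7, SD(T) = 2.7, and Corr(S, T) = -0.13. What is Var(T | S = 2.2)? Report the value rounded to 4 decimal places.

The conditional variance in a bivariate normal is σ_T²(1 − ρ²), independent of x.
Var(T | S=2.2) = (2.7)²·(1 − (-0.13)²) = 7.29·0.9831 = 7.1668.

7.1668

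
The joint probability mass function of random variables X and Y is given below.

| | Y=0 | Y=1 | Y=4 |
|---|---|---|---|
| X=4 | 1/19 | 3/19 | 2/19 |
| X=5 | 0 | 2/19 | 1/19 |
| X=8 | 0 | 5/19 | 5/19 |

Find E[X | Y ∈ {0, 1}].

P(Y ∈ {0, 1}) = 11/19.
Σ X·P over the event = 4·(1/19) + 4·(3/19) + 5·(2/19) + 8·(5/19) = 66/19.
E[X | Y ∈ {0, 1}] = (66/19) / (11/19) = 6.

6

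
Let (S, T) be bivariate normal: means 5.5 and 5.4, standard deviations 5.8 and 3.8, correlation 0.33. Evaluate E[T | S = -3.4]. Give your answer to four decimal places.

For a bivariate normal, E[T | S=x] = μ_T + ρ·(σ_T/σ_S)·(x − μ_S).
E[T | S=-3.4] = 5.4 + (0.33)·(3.8/5.8)·(-3.4 − (5.5)) = 5.4 + (0.216207)·(-8.9) = 3.4758.

3.4758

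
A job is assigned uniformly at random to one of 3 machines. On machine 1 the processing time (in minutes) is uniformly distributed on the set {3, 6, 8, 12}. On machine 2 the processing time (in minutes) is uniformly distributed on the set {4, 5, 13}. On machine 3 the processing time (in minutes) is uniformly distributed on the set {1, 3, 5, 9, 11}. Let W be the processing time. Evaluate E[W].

E[W | machine 1] = (3+6+8+12)/4 = 29/4.
E[W | machine 2] = (4+5+13)/3 = 22/3.
E[W | machine 3] = (1+3+5+9+11)/5 = 29/5.
E[W] = (1/3)·(29/4) + (1/3)·(22/3) + (1/3)·(29/5) = 1223/180.

1223/180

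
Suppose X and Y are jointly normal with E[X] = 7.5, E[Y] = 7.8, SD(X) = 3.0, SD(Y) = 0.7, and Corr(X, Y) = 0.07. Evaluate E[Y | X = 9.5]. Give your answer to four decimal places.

E[Y | X=x] = μ_Y + ρ(σ_Y/σ_X)(x − μ_X) for jointly normal variables.
E[Y | X=9.5] = 7.8 + (0.07)·(0.7/3.0)·(9.5 − (7.5)) = 7.8 + (0.016333)·(2) = 7.8327.

7.8327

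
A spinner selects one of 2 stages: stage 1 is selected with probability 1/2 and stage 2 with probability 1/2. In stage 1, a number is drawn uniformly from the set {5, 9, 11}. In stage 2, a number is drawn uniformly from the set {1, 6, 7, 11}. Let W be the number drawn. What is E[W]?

E[W | stage 1] = (5+9+11)/3 = 25/3.
E[W | stage 2] = (1+6+7+11)/4 = 25/4.
E[W] = (1/2)·(25/3) + (1/2)·(25/4) = 175/24.

175/24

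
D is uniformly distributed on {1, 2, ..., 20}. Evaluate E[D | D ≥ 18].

19

Given D ≥ 18, D is equally likely to be any of {18, 19, 20}.
E[D | D ≥ 18] = (18 + 19 + 20) / 3 = 19.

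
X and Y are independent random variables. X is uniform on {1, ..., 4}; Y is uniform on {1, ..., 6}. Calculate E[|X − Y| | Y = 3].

Outcomes with Y = 3: (1,3), (2,3), (3,3), (4,3), each with probability 1/24.
E[|X − Y| | Y = 3] = (2 + 1 + 0 + 1) / 4 = 1.

1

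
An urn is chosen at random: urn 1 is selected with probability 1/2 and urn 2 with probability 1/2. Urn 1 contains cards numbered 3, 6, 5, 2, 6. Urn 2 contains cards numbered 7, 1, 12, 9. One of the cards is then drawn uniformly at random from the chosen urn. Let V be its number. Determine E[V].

E[V | urn 1] = (3+6+5+2+6)/5 = 22/5.
E[V | urn 2] = (7+1+12+9)/4 = 29/4.
By the law of total expectation,
E[V] = (1/2)·(22/5) + (1/2)·(29/4) = 233/40.

233/40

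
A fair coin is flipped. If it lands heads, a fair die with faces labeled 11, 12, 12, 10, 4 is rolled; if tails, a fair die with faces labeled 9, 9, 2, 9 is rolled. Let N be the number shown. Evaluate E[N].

341/40

E[N | heads] = (11+12+12+10+4)/5 = 49/5.
E[N | tails] = (9+9+2+9)/4 = 29/4.
E[N] = (1/2)·(49/5) + (1/2)·(29/4) = 341/40.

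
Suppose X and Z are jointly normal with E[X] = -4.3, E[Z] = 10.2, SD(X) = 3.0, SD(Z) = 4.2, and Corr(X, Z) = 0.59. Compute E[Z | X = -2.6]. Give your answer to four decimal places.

For a bivariate normal, E[Z | X=x] = μ_Z + ρ·(σ_Z/σ_X)·(x − μ_X).
E[Z | X=-2.6] = 10.2 + (0.59)·(4.2/3.0)·(-2.6 − (-4.3)) = 10.2 + (0.826)·(1.7) = 11.6042.

11.6042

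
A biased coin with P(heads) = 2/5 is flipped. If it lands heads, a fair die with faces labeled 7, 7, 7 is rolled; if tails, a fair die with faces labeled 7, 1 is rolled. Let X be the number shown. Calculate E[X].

26/5

E[X | heads] = (7+7+7)/3 = 7.
E[X | tails] = (7+1)/2 = 4.
By the law of total expectation,
E[X] = (2/5)·(7) + (3/5)·(4) = 26/5.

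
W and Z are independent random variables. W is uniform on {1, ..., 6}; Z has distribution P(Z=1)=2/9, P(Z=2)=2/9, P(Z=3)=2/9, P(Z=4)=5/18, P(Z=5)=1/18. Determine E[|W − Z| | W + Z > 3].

47/24

P(W + Z > 3) = 8/9.
Summing |W−Z|·P(x,y) over outcomes with W + Z > 3 gives 47/27.
E[|W − Z| | W + Z > 3] = (47/27) / (8/9) = 47/24.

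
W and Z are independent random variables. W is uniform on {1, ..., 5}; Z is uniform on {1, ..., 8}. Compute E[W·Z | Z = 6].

18

P(Z = 6) = 1/8.
Summing WZ·P(x,y) over outcomes with Z = 6 gives 9/4.
E[W·Z | Z = 6] = (9/4) / (1/8) = 18.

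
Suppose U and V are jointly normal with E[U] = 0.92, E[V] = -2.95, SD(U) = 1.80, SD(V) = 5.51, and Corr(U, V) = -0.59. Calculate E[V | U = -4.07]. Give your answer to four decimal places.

The regression of V on U has slope ρ·σ_V/σ_U and passes through (μ_U, μ_V).
E[V | U=-4.07] = -2.95 + (-0.59)·(5.51/1.80)·(-4.07 − (0.92)) = -2.95 + (-1.80606)·(-4.99) = 6.0622.

6.0622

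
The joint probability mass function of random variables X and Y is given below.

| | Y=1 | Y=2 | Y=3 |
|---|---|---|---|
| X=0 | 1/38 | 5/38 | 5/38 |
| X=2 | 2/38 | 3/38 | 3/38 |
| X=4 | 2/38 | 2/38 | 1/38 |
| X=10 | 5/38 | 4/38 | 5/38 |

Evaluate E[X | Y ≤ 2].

29/6

P(Y ≤ 2) = 12/19.
Σ X·P over the event = 0·(1/38) + 0·(5/38) + 2·(2/38) + 2·(3/38) + 4·(2/38) + 4·(2/38) + 10·(5/38) + 10·(4/38) = 58/19.
E[X | Y ≤ 2] = (58/19) / (12/19) = 29/6.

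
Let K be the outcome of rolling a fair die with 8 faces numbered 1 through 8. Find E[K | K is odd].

4

Given K is odd, K is equally likely to be any of {1, 3, 5, 7}.
E[K | K is odd] = (1 + 3 + 5 + 7) / 4 = 4.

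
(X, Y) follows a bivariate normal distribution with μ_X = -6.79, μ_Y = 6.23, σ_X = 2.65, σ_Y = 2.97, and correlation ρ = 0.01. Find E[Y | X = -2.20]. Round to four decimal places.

The regression of Y on X has slope ρ·σ_Y/σ_X and passes through (μ_X, μ_Y).
E[Y | X=-2.20] = 6.23 + (0.01)·(2.97/2.65)·(-2.20 − (-6.79)) = 6.23 + (0.011208)·(4.59) = 6.2814.

6.2814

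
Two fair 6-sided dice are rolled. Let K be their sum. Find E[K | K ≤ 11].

P(K ≤ 11) = 35/36.
E[K | K ≤ 11] = (20/3) / (35/36) = 48/7.

48/7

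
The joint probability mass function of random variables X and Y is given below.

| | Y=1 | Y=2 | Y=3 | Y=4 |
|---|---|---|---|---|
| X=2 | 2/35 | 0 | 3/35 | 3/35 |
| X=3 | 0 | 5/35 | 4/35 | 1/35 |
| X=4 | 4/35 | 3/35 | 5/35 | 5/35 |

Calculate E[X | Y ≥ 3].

P(Y ≥ 3) = 3/5.
Summing X·P(X=x,Y=y) over the conditioning event gives 67/35.
E[X | Y ≥ 3] = (67/35) / (3/5) = 67/21.

67/21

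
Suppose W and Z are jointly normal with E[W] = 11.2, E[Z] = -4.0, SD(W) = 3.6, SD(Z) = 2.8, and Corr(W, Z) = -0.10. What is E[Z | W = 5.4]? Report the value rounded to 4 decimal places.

The regression of Z on W has slope ρ·σ_Z/σ_W and passes through (μ_W, μ_Z).
E[Z | W=5.4] = -4.0 + (-0.10)·(2.8/3.6)·(5.4 − (11.2)) = -4.0 + (-0.077778)·(-5.8) = -3.5489.

-3.5489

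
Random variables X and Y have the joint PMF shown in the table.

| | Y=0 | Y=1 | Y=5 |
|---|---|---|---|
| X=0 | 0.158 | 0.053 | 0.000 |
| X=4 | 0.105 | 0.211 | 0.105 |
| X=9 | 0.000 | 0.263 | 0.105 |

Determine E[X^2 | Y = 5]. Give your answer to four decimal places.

P(Y = 5) = 0.210.
Σ X^2·P over the event = 16·(0.105) + 81·(0.105) = 10.185.
E[X^2 | Y = 5] = (10.185) / (0.210) = 48.5000.

48.5000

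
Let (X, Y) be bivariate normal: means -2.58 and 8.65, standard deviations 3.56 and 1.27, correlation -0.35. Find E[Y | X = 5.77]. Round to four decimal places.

The regression of Y on X has slope ρ·σ_Y/σ_X and passes through (μ_X, μ_Y).
E[Y | X=5.77] = 8.65 + (-0.35)·(1.27/3.56)·(5.77 − (-2.58)) = 8.65 + (-0.12486)·(8.35) = 7.6074.

7.6074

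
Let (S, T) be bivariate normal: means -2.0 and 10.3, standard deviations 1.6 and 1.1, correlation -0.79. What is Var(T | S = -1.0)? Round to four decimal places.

0.4548

The conditional variance in a bivariate normal is σ_T²(1 − ρ²), independent of x.
Var(T | S=-1.0) = (1.1)²·(1 − (-0.79)²) = 1.21·0.3759 = 0.4548.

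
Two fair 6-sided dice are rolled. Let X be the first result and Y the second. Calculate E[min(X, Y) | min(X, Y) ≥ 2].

P(min(X, Y) ≥ 2) = 25/36.
Summing min(X,Y)·P(x,y) over outcomes with min(X, Y) ≥ 2 gives 20/9.
E[min(X, Y) | min(X, Y) ≥ 2] = (20/9) / (25/36) = 16/5.

16/5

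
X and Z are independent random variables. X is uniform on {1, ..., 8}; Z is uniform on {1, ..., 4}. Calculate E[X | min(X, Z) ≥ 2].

P(min(X, Z) ≥ 2) = 21/32.
Summing X·P(x,y) over outcomes with min(X, Z) ≥ 2 gives 105/32.
E[X | min(X, Z) ≥ 2] = (105/32) / (21/32) = 5.

5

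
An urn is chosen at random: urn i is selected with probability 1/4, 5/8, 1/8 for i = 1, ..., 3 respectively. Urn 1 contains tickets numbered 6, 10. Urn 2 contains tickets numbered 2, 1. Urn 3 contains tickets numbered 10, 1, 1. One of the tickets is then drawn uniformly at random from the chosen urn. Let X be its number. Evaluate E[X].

E[X | urn 1] = (6+10)/2 = 8.
E[X | urn 2] = (2+1)/2 = 3/2.
E[X | urn 3] = (10+1+1)/3 = 4.
E[X] = (1/4)·(8) + (5/8)·(3/2) + (1/8)·(4) = 55/16.

55/16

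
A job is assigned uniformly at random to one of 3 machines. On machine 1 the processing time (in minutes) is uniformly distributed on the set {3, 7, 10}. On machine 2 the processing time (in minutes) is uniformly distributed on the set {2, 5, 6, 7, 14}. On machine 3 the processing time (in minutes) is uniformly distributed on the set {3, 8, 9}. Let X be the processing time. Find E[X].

302/45

E[X | machine 1] = (3+7+10)/3 = 20/3.
E[X | machine 2] = (2+5+6+7+14)/5 = 34/5.
E[X | machine 3] = (3+8+9)/3 = 20/3.
By the law of total expectation,
E[X] = (1/3)·(20/3) + (1/3)·(34/5) + (1/3)·(20/3) = 302/45.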